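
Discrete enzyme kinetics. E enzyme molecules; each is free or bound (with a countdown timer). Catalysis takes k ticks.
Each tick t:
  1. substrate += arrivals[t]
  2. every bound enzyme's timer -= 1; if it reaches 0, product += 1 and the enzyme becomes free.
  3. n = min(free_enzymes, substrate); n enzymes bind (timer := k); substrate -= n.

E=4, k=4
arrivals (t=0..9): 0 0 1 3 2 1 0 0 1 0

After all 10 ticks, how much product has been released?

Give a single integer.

t=0: arr=0 -> substrate=0 bound=0 product=0
t=1: arr=0 -> substrate=0 bound=0 product=0
t=2: arr=1 -> substrate=0 bound=1 product=0
t=3: arr=3 -> substrate=0 bound=4 product=0
t=4: arr=2 -> substrate=2 bound=4 product=0
t=5: arr=1 -> substrate=3 bound=4 product=0
t=6: arr=0 -> substrate=2 bound=4 product=1
t=7: arr=0 -> substrate=0 bound=3 product=4
t=8: arr=1 -> substrate=0 bound=4 product=4
t=9: arr=0 -> substrate=0 bound=4 product=4

Answer: 4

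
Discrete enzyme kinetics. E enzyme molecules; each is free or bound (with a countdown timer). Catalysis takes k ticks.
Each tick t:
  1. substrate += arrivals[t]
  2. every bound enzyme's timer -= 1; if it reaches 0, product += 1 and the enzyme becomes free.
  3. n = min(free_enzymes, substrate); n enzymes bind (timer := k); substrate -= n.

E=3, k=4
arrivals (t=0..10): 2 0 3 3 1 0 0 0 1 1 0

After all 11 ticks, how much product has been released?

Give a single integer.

Answer: 6

Derivation:
t=0: arr=2 -> substrate=0 bound=2 product=0
t=1: arr=0 -> substrate=0 bound=2 product=0
t=2: arr=3 -> substrate=2 bound=3 product=0
t=3: arr=3 -> substrate=5 bound=3 product=0
t=4: arr=1 -> substrate=4 bound=3 product=2
t=5: arr=0 -> substrate=4 bound=3 product=2
t=6: arr=0 -> substrate=3 bound=3 product=3
t=7: arr=0 -> substrate=3 bound=3 product=3
t=8: arr=1 -> substrate=2 bound=3 product=5
t=9: arr=1 -> substrate=3 bound=3 product=5
t=10: arr=0 -> substrate=2 bound=3 product=6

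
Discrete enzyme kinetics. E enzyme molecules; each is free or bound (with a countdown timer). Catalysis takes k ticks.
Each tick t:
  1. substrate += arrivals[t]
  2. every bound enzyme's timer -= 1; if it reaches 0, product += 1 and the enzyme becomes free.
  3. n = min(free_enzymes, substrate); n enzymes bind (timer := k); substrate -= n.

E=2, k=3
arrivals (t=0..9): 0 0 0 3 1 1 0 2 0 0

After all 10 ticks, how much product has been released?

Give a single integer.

t=0: arr=0 -> substrate=0 bound=0 product=0
t=1: arr=0 -> substrate=0 bound=0 product=0
t=2: arr=0 -> substrate=0 bound=0 product=0
t=3: arr=3 -> substrate=1 bound=2 product=0
t=4: arr=1 -> substrate=2 bound=2 product=0
t=5: arr=1 -> substrate=3 bound=2 product=0
t=6: arr=0 -> substrate=1 bound=2 product=2
t=7: arr=2 -> substrate=3 bound=2 product=2
t=8: arr=0 -> substrate=3 bound=2 product=2
t=9: arr=0 -> substrate=1 bound=2 product=4

Answer: 4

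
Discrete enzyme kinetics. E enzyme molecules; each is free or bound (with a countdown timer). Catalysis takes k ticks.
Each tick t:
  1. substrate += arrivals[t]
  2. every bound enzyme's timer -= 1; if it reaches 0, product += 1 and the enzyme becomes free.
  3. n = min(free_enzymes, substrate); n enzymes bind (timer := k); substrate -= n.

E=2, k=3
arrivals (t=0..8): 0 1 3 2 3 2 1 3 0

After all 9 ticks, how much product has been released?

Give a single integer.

Answer: 4

Derivation:
t=0: arr=0 -> substrate=0 bound=0 product=0
t=1: arr=1 -> substrate=0 bound=1 product=0
t=2: arr=3 -> substrate=2 bound=2 product=0
t=3: arr=2 -> substrate=4 bound=2 product=0
t=4: arr=3 -> substrate=6 bound=2 product=1
t=5: arr=2 -> substrate=7 bound=2 product=2
t=6: arr=1 -> substrate=8 bound=2 product=2
t=7: arr=3 -> substrate=10 bound=2 product=3
t=8: arr=0 -> substrate=9 bound=2 product=4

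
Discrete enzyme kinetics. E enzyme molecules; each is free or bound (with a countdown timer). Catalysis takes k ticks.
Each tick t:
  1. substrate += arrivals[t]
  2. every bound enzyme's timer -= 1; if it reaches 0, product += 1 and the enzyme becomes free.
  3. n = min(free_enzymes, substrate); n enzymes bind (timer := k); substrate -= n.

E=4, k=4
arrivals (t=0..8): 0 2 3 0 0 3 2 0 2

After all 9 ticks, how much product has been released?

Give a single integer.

t=0: arr=0 -> substrate=0 bound=0 product=0
t=1: arr=2 -> substrate=0 bound=2 product=0
t=2: arr=3 -> substrate=1 bound=4 product=0
t=3: arr=0 -> substrate=1 bound=4 product=0
t=4: arr=0 -> substrate=1 bound=4 product=0
t=5: arr=3 -> substrate=2 bound=4 product=2
t=6: arr=2 -> substrate=2 bound=4 product=4
t=7: arr=0 -> substrate=2 bound=4 product=4
t=8: arr=2 -> substrate=4 bound=4 product=4

Answer: 4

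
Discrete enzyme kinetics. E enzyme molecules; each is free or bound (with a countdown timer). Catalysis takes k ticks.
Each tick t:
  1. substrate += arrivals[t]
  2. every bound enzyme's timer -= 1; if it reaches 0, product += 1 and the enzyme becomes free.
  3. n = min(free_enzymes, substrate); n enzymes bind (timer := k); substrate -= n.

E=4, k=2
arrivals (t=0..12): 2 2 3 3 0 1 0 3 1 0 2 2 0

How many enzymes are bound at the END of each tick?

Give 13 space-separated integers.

Answer: 2 4 4 4 4 3 1 3 4 1 2 4 2

Derivation:
t=0: arr=2 -> substrate=0 bound=2 product=0
t=1: arr=2 -> substrate=0 bound=4 product=0
t=2: arr=3 -> substrate=1 bound=4 product=2
t=3: arr=3 -> substrate=2 bound=4 product=4
t=4: arr=0 -> substrate=0 bound=4 product=6
t=5: arr=1 -> substrate=0 bound=3 product=8
t=6: arr=0 -> substrate=0 bound=1 product=10
t=7: arr=3 -> substrate=0 bound=3 product=11
t=8: arr=1 -> substrate=0 bound=4 product=11
t=9: arr=0 -> substrate=0 bound=1 product=14
t=10: arr=2 -> substrate=0 bound=2 product=15
t=11: arr=2 -> substrate=0 bound=4 product=15
t=12: arr=0 -> substrate=0 bound=2 product=17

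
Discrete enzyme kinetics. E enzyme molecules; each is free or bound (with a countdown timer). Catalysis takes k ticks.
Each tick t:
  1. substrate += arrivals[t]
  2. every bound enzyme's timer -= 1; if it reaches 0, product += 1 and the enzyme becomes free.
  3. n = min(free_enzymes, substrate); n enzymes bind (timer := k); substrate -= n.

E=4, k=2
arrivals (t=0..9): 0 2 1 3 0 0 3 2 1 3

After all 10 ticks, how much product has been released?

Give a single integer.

t=0: arr=0 -> substrate=0 bound=0 product=0
t=1: arr=2 -> substrate=0 bound=2 product=0
t=2: arr=1 -> substrate=0 bound=3 product=0
t=3: arr=3 -> substrate=0 bound=4 product=2
t=4: arr=0 -> substrate=0 bound=3 product=3
t=5: arr=0 -> substrate=0 bound=0 product=6
t=6: arr=3 -> substrate=0 bound=3 product=6
t=7: arr=2 -> substrate=1 bound=4 product=6
t=8: arr=1 -> substrate=0 bound=3 product=9
t=9: arr=3 -> substrate=1 bound=4 product=10

Answer: 10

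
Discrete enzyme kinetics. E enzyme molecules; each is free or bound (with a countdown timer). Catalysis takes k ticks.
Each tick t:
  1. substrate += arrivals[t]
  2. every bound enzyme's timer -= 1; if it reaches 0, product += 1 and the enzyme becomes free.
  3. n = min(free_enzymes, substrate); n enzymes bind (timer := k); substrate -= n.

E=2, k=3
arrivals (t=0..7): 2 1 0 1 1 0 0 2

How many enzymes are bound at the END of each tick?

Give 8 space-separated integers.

Answer: 2 2 2 2 2 2 1 2

Derivation:
t=0: arr=2 -> substrate=0 bound=2 product=0
t=1: arr=1 -> substrate=1 bound=2 product=0
t=2: arr=0 -> substrate=1 bound=2 product=0
t=3: arr=1 -> substrate=0 bound=2 product=2
t=4: arr=1 -> substrate=1 bound=2 product=2
t=5: arr=0 -> substrate=1 bound=2 product=2
t=6: arr=0 -> substrate=0 bound=1 product=4
t=7: arr=2 -> substrate=1 bound=2 product=4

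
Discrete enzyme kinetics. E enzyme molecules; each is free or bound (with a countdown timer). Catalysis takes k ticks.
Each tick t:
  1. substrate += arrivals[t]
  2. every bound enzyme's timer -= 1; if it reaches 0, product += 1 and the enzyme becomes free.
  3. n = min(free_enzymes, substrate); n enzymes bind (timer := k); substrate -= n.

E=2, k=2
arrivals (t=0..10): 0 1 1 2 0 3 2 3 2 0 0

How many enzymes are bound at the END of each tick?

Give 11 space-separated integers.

t=0: arr=0 -> substrate=0 bound=0 product=0
t=1: arr=1 -> substrate=0 bound=1 product=0
t=2: arr=1 -> substrate=0 bound=2 product=0
t=3: arr=2 -> substrate=1 bound=2 product=1
t=4: arr=0 -> substrate=0 bound=2 product=2
t=5: arr=3 -> substrate=2 bound=2 product=3
t=6: arr=2 -> substrate=3 bound=2 product=4
t=7: arr=3 -> substrate=5 bound=2 product=5
t=8: arr=2 -> substrate=6 bound=2 product=6
t=9: arr=0 -> substrate=5 bound=2 product=7
t=10: arr=0 -> substrate=4 bound=2 product=8

Answer: 0 1 2 2 2 2 2 2 2 2 2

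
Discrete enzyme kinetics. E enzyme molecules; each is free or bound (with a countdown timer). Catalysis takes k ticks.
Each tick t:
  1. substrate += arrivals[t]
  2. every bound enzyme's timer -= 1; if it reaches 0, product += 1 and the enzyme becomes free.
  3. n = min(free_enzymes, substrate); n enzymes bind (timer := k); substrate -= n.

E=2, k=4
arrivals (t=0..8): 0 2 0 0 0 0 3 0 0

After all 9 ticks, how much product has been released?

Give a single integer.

Answer: 2

Derivation:
t=0: arr=0 -> substrate=0 bound=0 product=0
t=1: arr=2 -> substrate=0 bound=2 product=0
t=2: arr=0 -> substrate=0 bound=2 product=0
t=3: arr=0 -> substrate=0 bound=2 product=0
t=4: arr=0 -> substrate=0 bound=2 product=0
t=5: arr=0 -> substrate=0 bound=0 product=2
t=6: arr=3 -> substrate=1 bound=2 product=2
t=7: arr=0 -> substrate=1 bound=2 product=2
t=8: arr=0 -> substrate=1 bound=2 product=2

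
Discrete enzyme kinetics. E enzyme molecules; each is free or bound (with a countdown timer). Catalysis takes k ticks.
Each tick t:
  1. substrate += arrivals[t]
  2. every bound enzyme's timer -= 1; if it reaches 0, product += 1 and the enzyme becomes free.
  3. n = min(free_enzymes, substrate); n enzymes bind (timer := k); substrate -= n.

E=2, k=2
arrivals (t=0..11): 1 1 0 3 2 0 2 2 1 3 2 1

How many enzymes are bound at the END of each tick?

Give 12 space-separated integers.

t=0: arr=1 -> substrate=0 bound=1 product=0
t=1: arr=1 -> substrate=0 bound=2 product=0
t=2: arr=0 -> substrate=0 bound=1 product=1
t=3: arr=3 -> substrate=1 bound=2 product=2
t=4: arr=2 -> substrate=3 bound=2 product=2
t=5: arr=0 -> substrate=1 bound=2 product=4
t=6: arr=2 -> substrate=3 bound=2 product=4
t=7: arr=2 -> substrate=3 bound=2 product=6
t=8: arr=1 -> substrate=4 bound=2 product=6
t=9: arr=3 -> substrate=5 bound=2 product=8
t=10: arr=2 -> substrate=7 bound=2 product=8
t=11: arr=1 -> substrate=6 bound=2 product=10

Answer: 1 2 1 2 2 2 2 2 2 2 2 2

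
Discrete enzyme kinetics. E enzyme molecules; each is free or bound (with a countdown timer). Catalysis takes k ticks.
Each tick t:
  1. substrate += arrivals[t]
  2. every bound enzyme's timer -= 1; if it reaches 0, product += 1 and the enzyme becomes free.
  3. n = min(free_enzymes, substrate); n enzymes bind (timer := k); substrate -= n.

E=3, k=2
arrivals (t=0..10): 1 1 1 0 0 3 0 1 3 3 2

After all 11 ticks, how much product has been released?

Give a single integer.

Answer: 9

Derivation:
t=0: arr=1 -> substrate=0 bound=1 product=0
t=1: arr=1 -> substrate=0 bound=2 product=0
t=2: arr=1 -> substrate=0 bound=2 product=1
t=3: arr=0 -> substrate=0 bound=1 product=2
t=4: arr=0 -> substrate=0 bound=0 product=3
t=5: arr=3 -> substrate=0 bound=3 product=3
t=6: arr=0 -> substrate=0 bound=3 product=3
t=7: arr=1 -> substrate=0 bound=1 product=6
t=8: arr=3 -> substrate=1 bound=3 product=6
t=9: arr=3 -> substrate=3 bound=3 product=7
t=10: arr=2 -> substrate=3 bound=3 product=9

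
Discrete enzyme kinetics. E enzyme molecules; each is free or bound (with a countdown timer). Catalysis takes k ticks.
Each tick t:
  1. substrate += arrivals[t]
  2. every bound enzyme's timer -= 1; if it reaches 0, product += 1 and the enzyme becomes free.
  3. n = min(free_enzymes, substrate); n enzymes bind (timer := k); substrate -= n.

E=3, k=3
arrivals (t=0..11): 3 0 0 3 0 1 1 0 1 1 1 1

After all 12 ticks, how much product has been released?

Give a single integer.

t=0: arr=3 -> substrate=0 bound=3 product=0
t=1: arr=0 -> substrate=0 bound=3 product=0
t=2: arr=0 -> substrate=0 bound=3 product=0
t=3: arr=3 -> substrate=0 bound=3 product=3
t=4: arr=0 -> substrate=0 bound=3 product=3
t=5: arr=1 -> substrate=1 bound=3 product=3
t=6: arr=1 -> substrate=0 bound=2 product=6
t=7: arr=0 -> substrate=0 bound=2 product=6
t=8: arr=1 -> substrate=0 bound=3 product=6
t=9: arr=1 -> substrate=0 bound=2 product=8
t=10: arr=1 -> substrate=0 bound=3 product=8
t=11: arr=1 -> substrate=0 bound=3 product=9

Answer: 9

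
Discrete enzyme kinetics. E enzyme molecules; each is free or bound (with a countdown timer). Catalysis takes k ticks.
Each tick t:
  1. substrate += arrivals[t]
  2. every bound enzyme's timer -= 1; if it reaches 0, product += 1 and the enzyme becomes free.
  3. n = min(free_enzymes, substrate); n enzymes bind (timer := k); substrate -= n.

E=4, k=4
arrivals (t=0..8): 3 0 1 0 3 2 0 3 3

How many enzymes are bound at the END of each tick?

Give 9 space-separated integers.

t=0: arr=3 -> substrate=0 bound=3 product=0
t=1: arr=0 -> substrate=0 bound=3 product=0
t=2: arr=1 -> substrate=0 bound=4 product=0
t=3: arr=0 -> substrate=0 bound=4 product=0
t=4: arr=3 -> substrate=0 bound=4 product=3
t=5: arr=2 -> substrate=2 bound=4 product=3
t=6: arr=0 -> substrate=1 bound=4 product=4
t=7: arr=3 -> substrate=4 bound=4 product=4
t=8: arr=3 -> substrate=4 bound=4 product=7

Answer: 3 3 4 4 4 4 4 4 4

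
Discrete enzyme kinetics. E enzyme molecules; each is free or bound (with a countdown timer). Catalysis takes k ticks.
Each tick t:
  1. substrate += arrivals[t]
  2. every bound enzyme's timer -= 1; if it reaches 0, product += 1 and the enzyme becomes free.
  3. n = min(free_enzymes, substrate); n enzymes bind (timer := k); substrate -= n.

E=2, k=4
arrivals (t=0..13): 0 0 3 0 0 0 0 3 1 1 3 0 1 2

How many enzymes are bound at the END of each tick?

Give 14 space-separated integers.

Answer: 0 0 2 2 2 2 1 2 2 2 2 2 2 2

Derivation:
t=0: arr=0 -> substrate=0 bound=0 product=0
t=1: arr=0 -> substrate=0 bound=0 product=0
t=2: arr=3 -> substrate=1 bound=2 product=0
t=3: arr=0 -> substrate=1 bound=2 product=0
t=4: arr=0 -> substrate=1 bound=2 product=0
t=5: arr=0 -> substrate=1 bound=2 product=0
t=6: arr=0 -> substrate=0 bound=1 product=2
t=7: arr=3 -> substrate=2 bound=2 product=2
t=8: arr=1 -> substrate=3 bound=2 product=2
t=9: arr=1 -> substrate=4 bound=2 product=2
t=10: arr=3 -> substrate=6 bound=2 product=3
t=11: arr=0 -> substrate=5 bound=2 product=4
t=12: arr=1 -> substrate=6 bound=2 product=4
t=13: arr=2 -> substrate=8 bound=2 product=4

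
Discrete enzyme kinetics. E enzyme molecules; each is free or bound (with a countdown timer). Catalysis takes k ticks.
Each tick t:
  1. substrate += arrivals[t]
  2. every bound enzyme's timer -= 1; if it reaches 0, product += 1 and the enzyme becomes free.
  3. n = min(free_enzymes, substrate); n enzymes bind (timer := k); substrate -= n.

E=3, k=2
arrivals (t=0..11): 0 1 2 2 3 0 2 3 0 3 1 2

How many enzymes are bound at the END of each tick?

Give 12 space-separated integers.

t=0: arr=0 -> substrate=0 bound=0 product=0
t=1: arr=1 -> substrate=0 bound=1 product=0
t=2: arr=2 -> substrate=0 bound=3 product=0
t=3: arr=2 -> substrate=1 bound=3 product=1
t=4: arr=3 -> substrate=2 bound=3 product=3
t=5: arr=0 -> substrate=1 bound=3 product=4
t=6: arr=2 -> substrate=1 bound=3 product=6
t=7: arr=3 -> substrate=3 bound=3 product=7
t=8: arr=0 -> substrate=1 bound=3 product=9
t=9: arr=3 -> substrate=3 bound=3 product=10
t=10: arr=1 -> substrate=2 bound=3 product=12
t=11: arr=2 -> substrate=3 bound=3 product=13

Answer: 0 1 3 3 3 3 3 3 3 3 3 3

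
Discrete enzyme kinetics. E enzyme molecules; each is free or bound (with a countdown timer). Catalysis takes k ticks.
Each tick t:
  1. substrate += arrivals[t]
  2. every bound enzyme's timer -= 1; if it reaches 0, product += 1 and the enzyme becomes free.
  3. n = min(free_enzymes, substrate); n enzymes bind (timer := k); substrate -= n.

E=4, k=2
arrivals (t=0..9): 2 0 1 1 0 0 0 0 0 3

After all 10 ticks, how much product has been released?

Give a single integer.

t=0: arr=2 -> substrate=0 bound=2 product=0
t=1: arr=0 -> substrate=0 bound=2 product=0
t=2: arr=1 -> substrate=0 bound=1 product=2
t=3: arr=1 -> substrate=0 bound=2 product=2
t=4: arr=0 -> substrate=0 bound=1 product=3
t=5: arr=0 -> substrate=0 bound=0 product=4
t=6: arr=0 -> substrate=0 bound=0 product=4
t=7: arr=0 -> substrate=0 bound=0 product=4
t=8: arr=0 -> substrate=0 bound=0 product=4
t=9: arr=3 -> substrate=0 bound=3 product=4

Answer: 4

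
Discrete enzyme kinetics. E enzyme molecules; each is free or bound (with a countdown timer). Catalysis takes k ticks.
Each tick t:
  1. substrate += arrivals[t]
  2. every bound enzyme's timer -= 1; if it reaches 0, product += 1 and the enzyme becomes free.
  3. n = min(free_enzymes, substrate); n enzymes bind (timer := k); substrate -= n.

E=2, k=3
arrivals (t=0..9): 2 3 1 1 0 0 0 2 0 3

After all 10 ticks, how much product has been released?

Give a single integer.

t=0: arr=2 -> substrate=0 bound=2 product=0
t=1: arr=3 -> substrate=3 bound=2 product=0
t=2: arr=1 -> substrate=4 bound=2 product=0
t=3: arr=1 -> substrate=3 bound=2 product=2
t=4: arr=0 -> substrate=3 bound=2 product=2
t=5: arr=0 -> substrate=3 bound=2 product=2
t=6: arr=0 -> substrate=1 bound=2 product=4
t=7: arr=2 -> substrate=3 bound=2 product=4
t=8: arr=0 -> substrate=3 bound=2 product=4
t=9: arr=3 -> substrate=4 bound=2 product=6

Answer: 6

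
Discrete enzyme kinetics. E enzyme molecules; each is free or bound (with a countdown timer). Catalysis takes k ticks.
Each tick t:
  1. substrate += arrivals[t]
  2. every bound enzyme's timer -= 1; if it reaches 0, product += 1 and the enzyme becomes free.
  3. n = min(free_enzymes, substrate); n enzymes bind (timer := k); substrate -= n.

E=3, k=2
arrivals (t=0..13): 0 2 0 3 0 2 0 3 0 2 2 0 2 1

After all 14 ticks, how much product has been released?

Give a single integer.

Answer: 14

Derivation:
t=0: arr=0 -> substrate=0 bound=0 product=0
t=1: arr=2 -> substrate=0 bound=2 product=0
t=2: arr=0 -> substrate=0 bound=2 product=0
t=3: arr=3 -> substrate=0 bound=3 product=2
t=4: arr=0 -> substrate=0 bound=3 product=2
t=5: arr=2 -> substrate=0 bound=2 product=5
t=6: arr=0 -> substrate=0 bound=2 product=5
t=7: arr=3 -> substrate=0 bound=3 product=7
t=8: arr=0 -> substrate=0 bound=3 product=7
t=9: arr=2 -> substrate=0 bound=2 product=10
t=10: arr=2 -> substrate=1 bound=3 product=10
t=11: arr=0 -> substrate=0 bound=2 product=12
t=12: arr=2 -> substrate=0 bound=3 product=13
t=13: arr=1 -> substrate=0 bound=3 product=14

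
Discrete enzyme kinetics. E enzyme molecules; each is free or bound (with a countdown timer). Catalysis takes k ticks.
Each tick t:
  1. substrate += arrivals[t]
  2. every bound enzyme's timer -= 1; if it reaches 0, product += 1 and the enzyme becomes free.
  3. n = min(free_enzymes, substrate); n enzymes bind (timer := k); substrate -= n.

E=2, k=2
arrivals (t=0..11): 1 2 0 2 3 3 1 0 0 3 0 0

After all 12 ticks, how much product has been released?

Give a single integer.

t=0: arr=1 -> substrate=0 bound=1 product=0
t=1: arr=2 -> substrate=1 bound=2 product=0
t=2: arr=0 -> substrate=0 bound=2 product=1
t=3: arr=2 -> substrate=1 bound=2 product=2
t=4: arr=3 -> substrate=3 bound=2 product=3
t=5: arr=3 -> substrate=5 bound=2 product=4
t=6: arr=1 -> substrate=5 bound=2 product=5
t=7: arr=0 -> substrate=4 bound=2 product=6
t=8: arr=0 -> substrate=3 bound=2 product=7
t=9: arr=3 -> substrate=5 bound=2 product=8
t=10: arr=0 -> substrate=4 bound=2 product=9
t=11: arr=0 -> substrate=3 bound=2 product=10

Answer: 10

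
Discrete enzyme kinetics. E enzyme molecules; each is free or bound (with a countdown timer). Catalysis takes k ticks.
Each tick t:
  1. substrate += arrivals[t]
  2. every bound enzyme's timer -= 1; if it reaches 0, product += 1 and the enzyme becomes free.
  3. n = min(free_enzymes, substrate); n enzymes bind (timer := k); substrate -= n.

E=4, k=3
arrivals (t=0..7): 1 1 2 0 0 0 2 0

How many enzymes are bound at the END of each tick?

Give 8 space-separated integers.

Answer: 1 2 4 3 2 0 2 2

Derivation:
t=0: arr=1 -> substrate=0 bound=1 product=0
t=1: arr=1 -> substrate=0 bound=2 product=0
t=2: arr=2 -> substrate=0 bound=4 product=0
t=3: arr=0 -> substrate=0 bound=3 product=1
t=4: arr=0 -> substrate=0 bound=2 product=2
t=5: arr=0 -> substrate=0 bound=0 product=4
t=6: arr=2 -> substrate=0 bound=2 product=4
t=7: arr=0 -> substrate=0 bound=2 product=4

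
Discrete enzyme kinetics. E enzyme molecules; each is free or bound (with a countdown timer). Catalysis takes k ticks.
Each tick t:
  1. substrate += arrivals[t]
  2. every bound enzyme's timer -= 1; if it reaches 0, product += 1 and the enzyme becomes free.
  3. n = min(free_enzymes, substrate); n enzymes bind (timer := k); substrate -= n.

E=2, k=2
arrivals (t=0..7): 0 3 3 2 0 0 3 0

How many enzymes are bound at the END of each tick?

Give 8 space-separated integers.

t=0: arr=0 -> substrate=0 bound=0 product=0
t=1: arr=3 -> substrate=1 bound=2 product=0
t=2: arr=3 -> substrate=4 bound=2 product=0
t=3: arr=2 -> substrate=4 bound=2 product=2
t=4: arr=0 -> substrate=4 bound=2 product=2
t=5: arr=0 -> substrate=2 bound=2 product=4
t=6: arr=3 -> substrate=5 bound=2 product=4
t=7: arr=0 -> substrate=3 bound=2 product=6

Answer: 0 2 2 2 2 2 2 2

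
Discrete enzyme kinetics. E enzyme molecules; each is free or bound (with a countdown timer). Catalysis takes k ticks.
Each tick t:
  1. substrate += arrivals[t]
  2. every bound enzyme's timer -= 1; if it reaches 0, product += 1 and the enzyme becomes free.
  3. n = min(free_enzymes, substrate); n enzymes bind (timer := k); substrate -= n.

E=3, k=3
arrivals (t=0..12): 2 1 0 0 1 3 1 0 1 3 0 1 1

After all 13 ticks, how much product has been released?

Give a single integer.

Answer: 9

Derivation:
t=0: arr=2 -> substrate=0 bound=2 product=0
t=1: arr=1 -> substrate=0 bound=3 product=0
t=2: arr=0 -> substrate=0 bound=3 product=0
t=3: arr=0 -> substrate=0 bound=1 product=2
t=4: arr=1 -> substrate=0 bound=1 product=3
t=5: arr=3 -> substrate=1 bound=3 product=3
t=6: arr=1 -> substrate=2 bound=3 product=3
t=7: arr=0 -> substrate=1 bound=3 product=4
t=8: arr=1 -> substrate=0 bound=3 product=6
t=9: arr=3 -> substrate=3 bound=3 product=6
t=10: arr=0 -> substrate=2 bound=3 product=7
t=11: arr=1 -> substrate=1 bound=3 product=9
t=12: arr=1 -> substrate=2 bound=3 product=9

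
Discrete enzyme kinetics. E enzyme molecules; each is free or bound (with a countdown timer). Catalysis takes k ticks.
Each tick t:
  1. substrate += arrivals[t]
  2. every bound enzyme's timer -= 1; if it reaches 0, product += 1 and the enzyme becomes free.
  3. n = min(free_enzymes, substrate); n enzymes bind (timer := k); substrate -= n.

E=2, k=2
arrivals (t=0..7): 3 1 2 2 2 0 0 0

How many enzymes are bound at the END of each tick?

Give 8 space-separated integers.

Answer: 2 2 2 2 2 2 2 2

Derivation:
t=0: arr=3 -> substrate=1 bound=2 product=0
t=1: arr=1 -> substrate=2 bound=2 product=0
t=2: arr=2 -> substrate=2 bound=2 product=2
t=3: arr=2 -> substrate=4 bound=2 product=2
t=4: arr=2 -> substrate=4 bound=2 product=4
t=5: arr=0 -> substrate=4 bound=2 product=4
t=6: arr=0 -> substrate=2 bound=2 product=6
t=7: arr=0 -> substrate=2 bound=2 product=6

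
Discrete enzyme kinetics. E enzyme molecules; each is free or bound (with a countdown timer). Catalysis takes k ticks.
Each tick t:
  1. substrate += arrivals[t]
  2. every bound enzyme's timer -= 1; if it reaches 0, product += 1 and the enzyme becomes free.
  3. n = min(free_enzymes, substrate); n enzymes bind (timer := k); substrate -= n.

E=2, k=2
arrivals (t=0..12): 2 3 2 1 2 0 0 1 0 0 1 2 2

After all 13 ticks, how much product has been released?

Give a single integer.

Answer: 12

Derivation:
t=0: arr=2 -> substrate=0 bound=2 product=0
t=1: arr=3 -> substrate=3 bound=2 product=0
t=2: arr=2 -> substrate=3 bound=2 product=2
t=3: arr=1 -> substrate=4 bound=2 product=2
t=4: arr=2 -> substrate=4 bound=2 product=4
t=5: arr=0 -> substrate=4 bound=2 product=4
t=6: arr=0 -> substrate=2 bound=2 product=6
t=7: arr=1 -> substrate=3 bound=2 product=6
t=8: arr=0 -> substrate=1 bound=2 product=8
t=9: arr=0 -> substrate=1 bound=2 product=8
t=10: arr=1 -> substrate=0 bound=2 product=10
t=11: arr=2 -> substrate=2 bound=2 product=10
t=12: arr=2 -> substrate=2 bound=2 product=12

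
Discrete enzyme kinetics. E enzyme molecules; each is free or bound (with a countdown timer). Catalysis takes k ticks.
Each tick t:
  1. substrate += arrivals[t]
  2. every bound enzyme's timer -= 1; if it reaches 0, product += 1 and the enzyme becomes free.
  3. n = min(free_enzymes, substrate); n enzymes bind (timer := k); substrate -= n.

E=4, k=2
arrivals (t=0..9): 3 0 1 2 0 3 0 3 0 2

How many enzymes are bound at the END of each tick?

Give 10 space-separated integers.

t=0: arr=3 -> substrate=0 bound=3 product=0
t=1: arr=0 -> substrate=0 bound=3 product=0
t=2: arr=1 -> substrate=0 bound=1 product=3
t=3: arr=2 -> substrate=0 bound=3 product=3
t=4: arr=0 -> substrate=0 bound=2 product=4
t=5: arr=3 -> substrate=0 bound=3 product=6
t=6: arr=0 -> substrate=0 bound=3 product=6
t=7: arr=3 -> substrate=0 bound=3 product=9
t=8: arr=0 -> substrate=0 bound=3 product=9
t=9: arr=2 -> substrate=0 bound=2 product=12

Answer: 3 3 1 3 2 3 3 3 3 2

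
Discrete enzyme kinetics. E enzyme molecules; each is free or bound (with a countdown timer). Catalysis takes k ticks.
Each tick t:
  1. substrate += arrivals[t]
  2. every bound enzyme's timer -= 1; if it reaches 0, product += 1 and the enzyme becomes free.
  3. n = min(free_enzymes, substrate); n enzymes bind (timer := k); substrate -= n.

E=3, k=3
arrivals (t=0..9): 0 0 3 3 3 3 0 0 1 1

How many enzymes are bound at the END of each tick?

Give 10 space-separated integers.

t=0: arr=0 -> substrate=0 bound=0 product=0
t=1: arr=0 -> substrate=0 bound=0 product=0
t=2: arr=3 -> substrate=0 bound=3 product=0
t=3: arr=3 -> substrate=3 bound=3 product=0
t=4: arr=3 -> substrate=6 bound=3 product=0
t=5: arr=3 -> substrate=6 bound=3 product=3
t=6: arr=0 -> substrate=6 bound=3 product=3
t=7: arr=0 -> substrate=6 bound=3 product=3
t=8: arr=1 -> substrate=4 bound=3 product=6
t=9: arr=1 -> substrate=5 bound=3 product=6

Answer: 0 0 3 3 3 3 3 3 3 3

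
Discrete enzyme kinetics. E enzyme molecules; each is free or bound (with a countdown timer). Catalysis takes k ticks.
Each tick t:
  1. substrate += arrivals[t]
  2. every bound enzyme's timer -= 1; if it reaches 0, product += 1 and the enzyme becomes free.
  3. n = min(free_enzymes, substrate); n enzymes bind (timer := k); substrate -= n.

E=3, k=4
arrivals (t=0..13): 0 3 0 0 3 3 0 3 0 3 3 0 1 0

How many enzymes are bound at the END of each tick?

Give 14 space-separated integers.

t=0: arr=0 -> substrate=0 bound=0 product=0
t=1: arr=3 -> substrate=0 bound=3 product=0
t=2: arr=0 -> substrate=0 bound=3 product=0
t=3: arr=0 -> substrate=0 bound=3 product=0
t=4: arr=3 -> substrate=3 bound=3 product=0
t=5: arr=3 -> substrate=3 bound=3 product=3
t=6: arr=0 -> substrate=3 bound=3 product=3
t=7: arr=3 -> substrate=6 bound=3 product=3
t=8: arr=0 -> substrate=6 bound=3 product=3
t=9: arr=3 -> substrate=6 bound=3 product=6
t=10: arr=3 -> substrate=9 bound=3 product=6
t=11: arr=0 -> substrate=9 bound=3 product=6
t=12: arr=1 -> substrate=10 bound=3 product=6
t=13: arr=0 -> substrate=7 bound=3 product=9

Answer: 0 3 3 3 3 3 3 3 3 3 3 3 3 3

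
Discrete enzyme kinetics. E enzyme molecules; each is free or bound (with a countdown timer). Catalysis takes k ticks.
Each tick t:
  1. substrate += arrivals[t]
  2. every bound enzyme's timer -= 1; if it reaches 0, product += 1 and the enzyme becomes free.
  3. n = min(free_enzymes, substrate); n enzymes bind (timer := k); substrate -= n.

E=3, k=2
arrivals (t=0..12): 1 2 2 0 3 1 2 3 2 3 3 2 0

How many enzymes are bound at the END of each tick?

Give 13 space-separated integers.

t=0: arr=1 -> substrate=0 bound=1 product=0
t=1: arr=2 -> substrate=0 bound=3 product=0
t=2: arr=2 -> substrate=1 bound=3 product=1
t=3: arr=0 -> substrate=0 bound=2 product=3
t=4: arr=3 -> substrate=1 bound=3 product=4
t=5: arr=1 -> substrate=1 bound=3 product=5
t=6: arr=2 -> substrate=1 bound=3 product=7
t=7: arr=3 -> substrate=3 bound=3 product=8
t=8: arr=2 -> substrate=3 bound=3 product=10
t=9: arr=3 -> substrate=5 bound=3 product=11
t=10: arr=3 -> substrate=6 bound=3 product=13
t=11: arr=2 -> substrate=7 bound=3 product=14
t=12: arr=0 -> substrate=5 bound=3 product=16

Answer: 1 3 3 2 3 3 3 3 3 3 3 3 3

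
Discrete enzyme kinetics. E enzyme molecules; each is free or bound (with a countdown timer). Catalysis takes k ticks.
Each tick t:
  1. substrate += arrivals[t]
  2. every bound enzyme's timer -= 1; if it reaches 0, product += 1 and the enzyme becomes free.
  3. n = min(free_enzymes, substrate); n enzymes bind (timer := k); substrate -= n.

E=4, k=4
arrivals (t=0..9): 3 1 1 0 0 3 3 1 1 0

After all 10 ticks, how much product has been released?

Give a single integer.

t=0: arr=3 -> substrate=0 bound=3 product=0
t=1: arr=1 -> substrate=0 bound=4 product=0
t=2: arr=1 -> substrate=1 bound=4 product=0
t=3: arr=0 -> substrate=1 bound=4 product=0
t=4: arr=0 -> substrate=0 bound=2 product=3
t=5: arr=3 -> substrate=0 bound=4 product=4
t=6: arr=3 -> substrate=3 bound=4 product=4
t=7: arr=1 -> substrate=4 bound=4 product=4
t=8: arr=1 -> substrate=4 bound=4 product=5
t=9: arr=0 -> substrate=1 bound=4 product=8

Answer: 8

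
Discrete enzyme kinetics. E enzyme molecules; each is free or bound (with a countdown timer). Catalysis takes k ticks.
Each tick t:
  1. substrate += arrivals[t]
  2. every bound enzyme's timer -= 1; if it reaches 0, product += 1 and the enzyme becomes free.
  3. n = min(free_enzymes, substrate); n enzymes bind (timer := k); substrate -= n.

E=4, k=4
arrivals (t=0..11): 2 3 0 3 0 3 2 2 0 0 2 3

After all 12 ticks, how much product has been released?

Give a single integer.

t=0: arr=2 -> substrate=0 bound=2 product=0
t=1: arr=3 -> substrate=1 bound=4 product=0
t=2: arr=0 -> substrate=1 bound=4 product=0
t=3: arr=3 -> substrate=4 bound=4 product=0
t=4: arr=0 -> substrate=2 bound=4 product=2
t=5: arr=3 -> substrate=3 bound=4 product=4
t=6: arr=2 -> substrate=5 bound=4 product=4
t=7: arr=2 -> substrate=7 bound=4 product=4
t=8: arr=0 -> substrate=5 bound=4 product=6
t=9: arr=0 -> substrate=3 bound=4 product=8
t=10: arr=2 -> substrate=5 bound=4 product=8
t=11: arr=3 -> substrate=8 bound=4 product=8

Answer: 8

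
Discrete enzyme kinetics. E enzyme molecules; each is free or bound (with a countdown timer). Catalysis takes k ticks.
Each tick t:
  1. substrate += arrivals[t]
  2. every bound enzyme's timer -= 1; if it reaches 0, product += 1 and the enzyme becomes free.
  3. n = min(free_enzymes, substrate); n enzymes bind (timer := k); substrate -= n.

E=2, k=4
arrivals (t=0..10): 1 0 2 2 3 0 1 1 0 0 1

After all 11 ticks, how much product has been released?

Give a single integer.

t=0: arr=1 -> substrate=0 bound=1 product=0
t=1: arr=0 -> substrate=0 bound=1 product=0
t=2: arr=2 -> substrate=1 bound=2 product=0
t=3: arr=2 -> substrate=3 bound=2 product=0
t=4: arr=3 -> substrate=5 bound=2 product=1
t=5: arr=0 -> substrate=5 bound=2 product=1
t=6: arr=1 -> substrate=5 bound=2 product=2
t=7: arr=1 -> substrate=6 bound=2 product=2
t=8: arr=0 -> substrate=5 bound=2 product=3
t=9: arr=0 -> substrate=5 bound=2 product=3
t=10: arr=1 -> substrate=5 bound=2 product=4

Answer: 4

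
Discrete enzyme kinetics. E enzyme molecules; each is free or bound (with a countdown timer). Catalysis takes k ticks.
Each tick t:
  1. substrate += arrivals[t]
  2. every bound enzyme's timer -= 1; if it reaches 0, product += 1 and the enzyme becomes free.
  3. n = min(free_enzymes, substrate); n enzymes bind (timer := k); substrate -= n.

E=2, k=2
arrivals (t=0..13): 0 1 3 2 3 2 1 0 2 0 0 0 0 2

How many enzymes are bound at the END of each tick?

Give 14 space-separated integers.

Answer: 0 1 2 2 2 2 2 2 2 2 2 2 2 2

Derivation:
t=0: arr=0 -> substrate=0 bound=0 product=0
t=1: arr=1 -> substrate=0 bound=1 product=0
t=2: arr=3 -> substrate=2 bound=2 product=0
t=3: arr=2 -> substrate=3 bound=2 product=1
t=4: arr=3 -> substrate=5 bound=2 product=2
t=5: arr=2 -> substrate=6 bound=2 product=3
t=6: arr=1 -> substrate=6 bound=2 product=4
t=7: arr=0 -> substrate=5 bound=2 product=5
t=8: arr=2 -> substrate=6 bound=2 product=6
t=9: arr=0 -> substrate=5 bound=2 product=7
t=10: arr=0 -> substrate=4 bound=2 product=8
t=11: arr=0 -> substrate=3 bound=2 product=9
t=12: arr=0 -> substrate=2 bound=2 product=10
t=13: arr=2 -> substrate=3 bound=2 product=11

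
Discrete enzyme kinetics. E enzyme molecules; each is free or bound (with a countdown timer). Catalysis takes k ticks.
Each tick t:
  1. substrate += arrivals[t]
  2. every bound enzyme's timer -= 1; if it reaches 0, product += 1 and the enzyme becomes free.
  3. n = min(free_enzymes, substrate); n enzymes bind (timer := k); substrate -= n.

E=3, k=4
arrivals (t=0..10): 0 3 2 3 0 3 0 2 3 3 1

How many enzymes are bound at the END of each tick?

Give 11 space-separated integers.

Answer: 0 3 3 3 3 3 3 3 3 3 3

Derivation:
t=0: arr=0 -> substrate=0 bound=0 product=0
t=1: arr=3 -> substrate=0 bound=3 product=0
t=2: arr=2 -> substrate=2 bound=3 product=0
t=3: arr=3 -> substrate=5 bound=3 product=0
t=4: arr=0 -> substrate=5 bound=3 product=0
t=5: arr=3 -> substrate=5 bound=3 product=3
t=6: arr=0 -> substrate=5 bound=3 product=3
t=7: arr=2 -> substrate=7 bound=3 product=3
t=8: arr=3 -> substrate=10 bound=3 product=3
t=9: arr=3 -> substrate=10 bound=3 product=6
t=10: arr=1 -> substrate=11 bound=3 product=6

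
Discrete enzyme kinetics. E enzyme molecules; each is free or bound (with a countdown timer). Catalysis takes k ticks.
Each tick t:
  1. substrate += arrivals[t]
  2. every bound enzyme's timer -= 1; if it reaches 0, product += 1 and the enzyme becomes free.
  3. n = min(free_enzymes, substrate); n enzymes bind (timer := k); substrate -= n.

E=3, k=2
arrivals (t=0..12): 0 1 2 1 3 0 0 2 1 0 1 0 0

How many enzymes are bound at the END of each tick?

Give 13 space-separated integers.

t=0: arr=0 -> substrate=0 bound=0 product=0
t=1: arr=1 -> substrate=0 bound=1 product=0
t=2: arr=2 -> substrate=0 bound=3 product=0
t=3: arr=1 -> substrate=0 bound=3 product=1
t=4: arr=3 -> substrate=1 bound=3 product=3
t=5: arr=0 -> substrate=0 bound=3 product=4
t=6: arr=0 -> substrate=0 bound=1 product=6
t=7: arr=2 -> substrate=0 bound=2 product=7
t=8: arr=1 -> substrate=0 bound=3 product=7
t=9: arr=0 -> substrate=0 bound=1 product=9
t=10: arr=1 -> substrate=0 bound=1 product=10
t=11: arr=0 -> substrate=0 bound=1 product=10
t=12: arr=0 -> substrate=0 bound=0 product=11

Answer: 0 1 3 3 3 3 1 2 3 1 1 1 0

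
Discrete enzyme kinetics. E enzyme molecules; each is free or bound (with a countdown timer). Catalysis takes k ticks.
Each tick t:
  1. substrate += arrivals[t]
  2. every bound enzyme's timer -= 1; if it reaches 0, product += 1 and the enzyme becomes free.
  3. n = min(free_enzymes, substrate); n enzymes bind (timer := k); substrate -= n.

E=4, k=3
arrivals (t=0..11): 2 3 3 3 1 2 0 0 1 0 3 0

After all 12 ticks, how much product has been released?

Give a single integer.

Answer: 12

Derivation:
t=0: arr=2 -> substrate=0 bound=2 product=0
t=1: arr=3 -> substrate=1 bound=4 product=0
t=2: arr=3 -> substrate=4 bound=4 product=0
t=3: arr=3 -> substrate=5 bound=4 product=2
t=4: arr=1 -> substrate=4 bound=4 product=4
t=5: arr=2 -> substrate=6 bound=4 product=4
t=6: arr=0 -> substrate=4 bound=4 product=6
t=7: arr=0 -> substrate=2 bound=4 product=8
t=8: arr=1 -> substrate=3 bound=4 product=8
t=9: arr=0 -> substrate=1 bound=4 product=10
t=10: arr=3 -> substrate=2 bound=4 product=12
t=11: arr=0 -> substrate=2 bound=4 product=12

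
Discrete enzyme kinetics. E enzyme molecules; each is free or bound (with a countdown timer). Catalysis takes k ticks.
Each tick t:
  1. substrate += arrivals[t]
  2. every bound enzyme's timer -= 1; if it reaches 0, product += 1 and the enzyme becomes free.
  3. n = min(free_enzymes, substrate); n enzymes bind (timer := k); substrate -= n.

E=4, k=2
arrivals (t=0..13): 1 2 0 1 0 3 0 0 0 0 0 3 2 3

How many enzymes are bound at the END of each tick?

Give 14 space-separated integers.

Answer: 1 3 2 1 1 3 3 0 0 0 0 3 4 4

Derivation:
t=0: arr=1 -> substrate=0 bound=1 product=0
t=1: arr=2 -> substrate=0 bound=3 product=0
t=2: arr=0 -> substrate=0 bound=2 product=1
t=3: arr=1 -> substrate=0 bound=1 product=3
t=4: arr=0 -> substrate=0 bound=1 product=3
t=5: arr=3 -> substrate=0 bound=3 product=4
t=6: arr=0 -> substrate=0 bound=3 product=4
t=7: arr=0 -> substrate=0 bound=0 product=7
t=8: arr=0 -> substrate=0 bound=0 product=7
t=9: arr=0 -> substrate=0 bound=0 product=7
t=10: arr=0 -> substrate=0 bound=0 product=7
t=11: arr=3 -> substrate=0 bound=3 product=7
t=12: arr=2 -> substrate=1 bound=4 product=7
t=13: arr=3 -> substrate=1 bound=4 product=10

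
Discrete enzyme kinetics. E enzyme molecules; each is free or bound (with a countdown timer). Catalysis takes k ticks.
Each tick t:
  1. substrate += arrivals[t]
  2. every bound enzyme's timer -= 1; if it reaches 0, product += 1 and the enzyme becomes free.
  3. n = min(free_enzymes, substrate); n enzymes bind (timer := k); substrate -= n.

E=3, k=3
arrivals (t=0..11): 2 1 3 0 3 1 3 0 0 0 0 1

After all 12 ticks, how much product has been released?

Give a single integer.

Answer: 9

Derivation:
t=0: arr=2 -> substrate=0 bound=2 product=0
t=1: arr=1 -> substrate=0 bound=3 product=0
t=2: arr=3 -> substrate=3 bound=3 product=0
t=3: arr=0 -> substrate=1 bound=3 product=2
t=4: arr=3 -> substrate=3 bound=3 product=3
t=5: arr=1 -> substrate=4 bound=3 product=3
t=6: arr=3 -> substrate=5 bound=3 product=5
t=7: arr=0 -> substrate=4 bound=3 product=6
t=8: arr=0 -> substrate=4 bound=3 product=6
t=9: arr=0 -> substrate=2 bound=3 product=8
t=10: arr=0 -> substrate=1 bound=3 product=9
t=11: arr=1 -> substrate=2 bound=3 product=9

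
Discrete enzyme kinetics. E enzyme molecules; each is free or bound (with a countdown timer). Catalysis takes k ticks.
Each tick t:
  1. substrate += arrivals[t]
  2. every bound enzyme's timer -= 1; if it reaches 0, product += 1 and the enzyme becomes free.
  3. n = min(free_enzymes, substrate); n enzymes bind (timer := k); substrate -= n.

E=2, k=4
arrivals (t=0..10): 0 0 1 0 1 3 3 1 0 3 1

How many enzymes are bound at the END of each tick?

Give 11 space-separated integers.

t=0: arr=0 -> substrate=0 bound=0 product=0
t=1: arr=0 -> substrate=0 bound=0 product=0
t=2: arr=1 -> substrate=0 bound=1 product=0
t=3: arr=0 -> substrate=0 bound=1 product=0
t=4: arr=1 -> substrate=0 bound=2 product=0
t=5: arr=3 -> substrate=3 bound=2 product=0
t=6: arr=3 -> substrate=5 bound=2 product=1
t=7: arr=1 -> substrate=6 bound=2 product=1
t=8: arr=0 -> substrate=5 bound=2 product=2
t=9: arr=3 -> substrate=8 bound=2 product=2
t=10: arr=1 -> substrate=8 bound=2 product=3

Answer: 0 0 1 1 2 2 2 2 2 2 2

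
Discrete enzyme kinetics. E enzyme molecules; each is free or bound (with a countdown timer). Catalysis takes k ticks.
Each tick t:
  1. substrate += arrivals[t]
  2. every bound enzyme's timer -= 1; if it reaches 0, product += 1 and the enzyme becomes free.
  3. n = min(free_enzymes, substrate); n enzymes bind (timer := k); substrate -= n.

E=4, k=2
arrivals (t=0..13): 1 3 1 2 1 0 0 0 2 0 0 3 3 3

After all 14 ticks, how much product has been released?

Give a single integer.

t=0: arr=1 -> substrate=0 bound=1 product=0
t=1: arr=3 -> substrate=0 bound=4 product=0
t=2: arr=1 -> substrate=0 bound=4 product=1
t=3: arr=2 -> substrate=0 bound=3 product=4
t=4: arr=1 -> substrate=0 bound=3 product=5
t=5: arr=0 -> substrate=0 bound=1 product=7
t=6: arr=0 -> substrate=0 bound=0 product=8
t=7: arr=0 -> substrate=0 bound=0 product=8
t=8: arr=2 -> substrate=0 bound=2 product=8
t=9: arr=0 -> substrate=0 bound=2 product=8
t=10: arr=0 -> substrate=0 bound=0 product=10
t=11: arr=3 -> substrate=0 bound=3 product=10
t=12: arr=3 -> substrate=2 bound=4 product=10
t=13: arr=3 -> substrate=2 bound=4 product=13

Answer: 13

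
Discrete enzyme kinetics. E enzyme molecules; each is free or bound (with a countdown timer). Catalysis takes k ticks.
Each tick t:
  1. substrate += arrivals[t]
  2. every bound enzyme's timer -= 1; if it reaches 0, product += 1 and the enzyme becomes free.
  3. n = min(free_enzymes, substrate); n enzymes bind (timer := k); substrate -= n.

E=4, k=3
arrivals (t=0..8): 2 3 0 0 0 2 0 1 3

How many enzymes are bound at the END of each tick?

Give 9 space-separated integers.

Answer: 2 4 4 3 1 3 2 3 4

Derivation:
t=0: arr=2 -> substrate=0 bound=2 product=0
t=1: arr=3 -> substrate=1 bound=4 product=0
t=2: arr=0 -> substrate=1 bound=4 product=0
t=3: arr=0 -> substrate=0 bound=3 product=2
t=4: arr=0 -> substrate=0 bound=1 product=4
t=5: arr=2 -> substrate=0 bound=3 product=4
t=6: arr=0 -> substrate=0 bound=2 product=5
t=7: arr=1 -> substrate=0 bound=3 product=5
t=8: arr=3 -> substrate=0 bound=4 product=7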